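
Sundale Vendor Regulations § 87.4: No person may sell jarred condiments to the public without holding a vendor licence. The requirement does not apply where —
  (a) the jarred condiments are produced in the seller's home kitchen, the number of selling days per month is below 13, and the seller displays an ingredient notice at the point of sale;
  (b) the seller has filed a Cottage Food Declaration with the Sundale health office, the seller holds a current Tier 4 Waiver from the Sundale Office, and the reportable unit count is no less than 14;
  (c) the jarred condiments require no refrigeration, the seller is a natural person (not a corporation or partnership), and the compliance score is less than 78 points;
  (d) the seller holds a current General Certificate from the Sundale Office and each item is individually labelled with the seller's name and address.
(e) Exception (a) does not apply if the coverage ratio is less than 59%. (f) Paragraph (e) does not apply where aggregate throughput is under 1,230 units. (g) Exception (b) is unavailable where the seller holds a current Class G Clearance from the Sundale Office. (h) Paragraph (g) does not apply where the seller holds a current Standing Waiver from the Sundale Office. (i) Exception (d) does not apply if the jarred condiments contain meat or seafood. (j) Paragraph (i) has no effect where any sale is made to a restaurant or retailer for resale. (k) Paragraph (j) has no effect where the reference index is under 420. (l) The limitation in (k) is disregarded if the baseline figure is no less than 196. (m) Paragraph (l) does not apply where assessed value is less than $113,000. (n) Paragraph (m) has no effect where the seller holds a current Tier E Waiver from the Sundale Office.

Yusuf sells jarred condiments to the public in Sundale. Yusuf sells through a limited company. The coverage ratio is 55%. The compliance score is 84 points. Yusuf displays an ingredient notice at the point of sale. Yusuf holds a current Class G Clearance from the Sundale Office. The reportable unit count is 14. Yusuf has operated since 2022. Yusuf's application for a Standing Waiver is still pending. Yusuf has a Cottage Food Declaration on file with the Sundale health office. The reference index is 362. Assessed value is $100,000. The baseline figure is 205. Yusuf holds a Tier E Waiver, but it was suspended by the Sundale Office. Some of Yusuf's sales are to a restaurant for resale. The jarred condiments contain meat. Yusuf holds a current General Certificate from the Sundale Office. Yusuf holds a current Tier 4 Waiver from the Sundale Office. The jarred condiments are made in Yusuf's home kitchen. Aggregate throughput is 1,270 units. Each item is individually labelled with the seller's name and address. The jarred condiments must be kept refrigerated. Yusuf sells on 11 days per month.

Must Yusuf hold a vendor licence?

Yes — Yusuf must hold a vendor licence.

All of (a)'s requirements are met (the jarred condiments are home-kitchen produced; the number of selling days per month is 11, below the 13 limit; an ingredient notice is displayed). But applying paragraphs (e)–(f): (e) is triggered — the coverage ratio is 55%, less than the 59% limit. (f) is inapplicable (aggregate throughput is 1,270 units, not under 1,230 units), so (e) stands. Exception (a) does not apply.
Exception (b)'s conditions are all satisfied: a Cottage Food Declaration is on file; a current Tier 4 Waiver is held; the reportable unit count is 14, meeting the 14 threshold. Turning to paragraphs (g)–(h): (g) is triggered — a current Class G Clearance is held. (h), which would lift (g), does not operate here — the Standing Waiver is not current. (b) is therefore removed.
Exception (c) does not apply: the jarred condiments require refrigeration.
Exception (d)'s conditions are all satisfied: a current General Certificate is held; items are individually labelled. Turning to paragraphs (i)–(n): (i) applies — the jarred condiments contain meat. (j) would limit (i) — some sales are to a restaurant for resale — but (k) sets (j) aside: (k) operates against (j): the reference index is 362, under the 420 limit. (l) would limit (k) — the baseline figure is 205, meeting the 196 threshold — but (m) sets (l) aside: (m) operates — assessed value is $100,000, less than the $113,000 limit. (n) does not operate here (the Tier E Waiver is not current), so (m) stands. (d) is therefore removed.
No exception applies. The general rule governs.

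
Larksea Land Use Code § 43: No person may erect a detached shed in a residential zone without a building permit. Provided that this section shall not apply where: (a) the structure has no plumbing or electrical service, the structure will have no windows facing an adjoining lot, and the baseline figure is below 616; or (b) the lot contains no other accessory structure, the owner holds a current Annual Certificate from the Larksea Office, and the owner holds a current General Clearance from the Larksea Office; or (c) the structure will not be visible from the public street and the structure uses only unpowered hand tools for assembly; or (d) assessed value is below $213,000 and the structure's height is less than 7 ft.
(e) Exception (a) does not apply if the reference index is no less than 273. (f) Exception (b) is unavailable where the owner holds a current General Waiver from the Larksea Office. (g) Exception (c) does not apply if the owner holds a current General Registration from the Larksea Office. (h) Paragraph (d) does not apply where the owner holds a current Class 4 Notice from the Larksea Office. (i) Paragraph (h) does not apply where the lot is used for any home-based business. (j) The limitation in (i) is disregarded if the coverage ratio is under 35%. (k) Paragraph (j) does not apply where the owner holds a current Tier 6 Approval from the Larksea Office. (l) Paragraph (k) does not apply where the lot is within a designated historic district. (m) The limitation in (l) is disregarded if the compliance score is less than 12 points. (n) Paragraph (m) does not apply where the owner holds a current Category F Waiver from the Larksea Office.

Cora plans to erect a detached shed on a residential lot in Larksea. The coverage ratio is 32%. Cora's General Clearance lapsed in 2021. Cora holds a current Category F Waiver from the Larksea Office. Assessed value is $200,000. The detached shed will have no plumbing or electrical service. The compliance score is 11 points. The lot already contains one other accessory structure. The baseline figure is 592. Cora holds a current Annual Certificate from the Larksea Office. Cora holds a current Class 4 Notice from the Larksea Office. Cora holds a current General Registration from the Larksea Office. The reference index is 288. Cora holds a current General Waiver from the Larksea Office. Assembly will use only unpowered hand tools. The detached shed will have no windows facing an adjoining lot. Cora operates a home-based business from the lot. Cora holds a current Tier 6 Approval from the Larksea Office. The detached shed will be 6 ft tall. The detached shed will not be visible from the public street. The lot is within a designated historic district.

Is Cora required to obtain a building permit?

All of (a)'s requirements are met (there is no plumbing or electrical service; no windows face an adjoining lot; the baseline figure is 592, below the 616 limit). But: (e) operates against (a): the reference index is 288, meeting the 273 threshold. (a) is therefore removed.
Exception (b) requires that the lot contains no other accessory structure; but the lot already has another accessory structure, so (b) is unavailable.
All of (c)'s requirements are met (the structure will not be visible from the street; assembly uses only hand tools). However, paragraph (g) must be considered: (g) is engaged — a current General Registration is held. (c) is therefore removed.
Exception (d) is satisfied on its face — assessed value is $200,000, below the $213,000 limit; the structure's height is 6 ft, less than the 7 ft limit. But: (h) operates — a current Class 4 Notice is held. (i) would limit (h) — a home-based business operates on the lot — but (j) sets (i) aside: (j) applies — the coverage ratio is 32%, under the 35% limit. (k) is triggered (a current Tier 6 Approval is held), but yields to (l): (l) is engaged — the lot is in a historic district. (m) would limit (l) — the compliance score is 11 points, less than the 12 points limit — but (n) sets (m) aside: (n) is triggered — a current Category F Waiver is held. So (d) is unavailable.
None of the exceptions is available; § 43 applies in full.

Yes — Cora must obtain a building permit.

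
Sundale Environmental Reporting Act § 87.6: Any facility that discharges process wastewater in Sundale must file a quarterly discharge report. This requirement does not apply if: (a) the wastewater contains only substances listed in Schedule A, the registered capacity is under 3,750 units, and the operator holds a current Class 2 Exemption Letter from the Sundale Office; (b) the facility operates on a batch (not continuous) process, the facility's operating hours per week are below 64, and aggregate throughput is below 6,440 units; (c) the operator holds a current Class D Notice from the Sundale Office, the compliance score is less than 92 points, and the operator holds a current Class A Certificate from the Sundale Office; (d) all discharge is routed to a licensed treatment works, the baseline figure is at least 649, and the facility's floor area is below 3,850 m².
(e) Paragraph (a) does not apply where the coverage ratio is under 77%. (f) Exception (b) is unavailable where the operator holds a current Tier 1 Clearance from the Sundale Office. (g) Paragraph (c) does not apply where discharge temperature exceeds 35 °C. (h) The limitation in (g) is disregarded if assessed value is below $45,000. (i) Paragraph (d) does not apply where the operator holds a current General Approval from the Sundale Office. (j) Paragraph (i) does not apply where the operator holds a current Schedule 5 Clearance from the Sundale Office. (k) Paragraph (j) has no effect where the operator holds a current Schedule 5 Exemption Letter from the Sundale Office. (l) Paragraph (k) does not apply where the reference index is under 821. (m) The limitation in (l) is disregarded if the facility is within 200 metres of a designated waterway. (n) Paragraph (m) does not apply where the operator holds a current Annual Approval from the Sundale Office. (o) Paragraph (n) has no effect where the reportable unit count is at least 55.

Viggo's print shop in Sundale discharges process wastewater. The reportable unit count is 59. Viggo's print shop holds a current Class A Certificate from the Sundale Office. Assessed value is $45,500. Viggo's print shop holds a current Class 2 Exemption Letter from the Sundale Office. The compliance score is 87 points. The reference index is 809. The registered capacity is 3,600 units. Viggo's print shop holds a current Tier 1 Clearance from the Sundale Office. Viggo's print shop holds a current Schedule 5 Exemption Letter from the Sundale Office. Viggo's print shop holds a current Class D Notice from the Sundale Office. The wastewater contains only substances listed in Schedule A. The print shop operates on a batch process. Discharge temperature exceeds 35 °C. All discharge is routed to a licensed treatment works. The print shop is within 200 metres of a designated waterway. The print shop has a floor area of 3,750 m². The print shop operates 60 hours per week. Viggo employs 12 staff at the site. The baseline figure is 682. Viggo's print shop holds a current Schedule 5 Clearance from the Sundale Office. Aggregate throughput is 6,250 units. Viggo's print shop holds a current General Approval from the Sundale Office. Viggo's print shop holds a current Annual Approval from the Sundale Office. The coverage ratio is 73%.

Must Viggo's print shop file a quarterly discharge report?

All of (a)'s requirements are met (the wastewater is Schedule-A-only; the registered capacity is 3,600 units, under the 3,750 units limit; a current Class 2 Exemption Letter is held). But applying paragraph (e): (e) operates against (a): the coverage ratio is 73%, under the 77% limit. So (a) is unavailable.
All of (b)'s requirements are met (the facility operates on a batch process; the facility's operating hours per week are 60, below the 64 limit; aggregate throughput is 6,250 units, below the 6,440 units limit). But: (f) is engaged — a current Tier 1 Clearance is held. So (b) is unavailable.
Exception (c) is satisfied on its face — a current Class D Notice is held; the compliance score is 87 points, less than the 92 points limit; a current Class A Certificate is held. However, paragraphs (g)–(h) must be considered: (g) operates against (c): discharge temperature exceeds 35 °C. (h), which would lift (g), is not engaged — assessed value is $45,500, not below $45,000. (c) is therefore removed.
Exception (d) is satisfied on its face — discharge is routed to a licensed treatment works; the baseline figure is 682, meeting the 649 threshold; the facility's floor area is 3,750 m², below the 3,850 m² limit. But: (i) applies — a current General Approval is held. (j) applies (a current Schedule 5 Clearance is held), but is itself disapplied by (k): (k) operates — a current Schedule 5 Exemption Letter is held. (l) would limit (k) — the reference index is 809, under the 821 limit — but (m) sets (l) aside: (m) is engaged — the print shop is within 200 m of a designated waterway. (n) is engaged (a current Annual Approval is held), but is overridden by (o): (o) is engaged — the reportable unit count is 59, meeting the 55 threshold. So (d) is unavailable.
No exception displaces § 87.6.

Yes — Viggo's print shop must file a quarterly discharge report.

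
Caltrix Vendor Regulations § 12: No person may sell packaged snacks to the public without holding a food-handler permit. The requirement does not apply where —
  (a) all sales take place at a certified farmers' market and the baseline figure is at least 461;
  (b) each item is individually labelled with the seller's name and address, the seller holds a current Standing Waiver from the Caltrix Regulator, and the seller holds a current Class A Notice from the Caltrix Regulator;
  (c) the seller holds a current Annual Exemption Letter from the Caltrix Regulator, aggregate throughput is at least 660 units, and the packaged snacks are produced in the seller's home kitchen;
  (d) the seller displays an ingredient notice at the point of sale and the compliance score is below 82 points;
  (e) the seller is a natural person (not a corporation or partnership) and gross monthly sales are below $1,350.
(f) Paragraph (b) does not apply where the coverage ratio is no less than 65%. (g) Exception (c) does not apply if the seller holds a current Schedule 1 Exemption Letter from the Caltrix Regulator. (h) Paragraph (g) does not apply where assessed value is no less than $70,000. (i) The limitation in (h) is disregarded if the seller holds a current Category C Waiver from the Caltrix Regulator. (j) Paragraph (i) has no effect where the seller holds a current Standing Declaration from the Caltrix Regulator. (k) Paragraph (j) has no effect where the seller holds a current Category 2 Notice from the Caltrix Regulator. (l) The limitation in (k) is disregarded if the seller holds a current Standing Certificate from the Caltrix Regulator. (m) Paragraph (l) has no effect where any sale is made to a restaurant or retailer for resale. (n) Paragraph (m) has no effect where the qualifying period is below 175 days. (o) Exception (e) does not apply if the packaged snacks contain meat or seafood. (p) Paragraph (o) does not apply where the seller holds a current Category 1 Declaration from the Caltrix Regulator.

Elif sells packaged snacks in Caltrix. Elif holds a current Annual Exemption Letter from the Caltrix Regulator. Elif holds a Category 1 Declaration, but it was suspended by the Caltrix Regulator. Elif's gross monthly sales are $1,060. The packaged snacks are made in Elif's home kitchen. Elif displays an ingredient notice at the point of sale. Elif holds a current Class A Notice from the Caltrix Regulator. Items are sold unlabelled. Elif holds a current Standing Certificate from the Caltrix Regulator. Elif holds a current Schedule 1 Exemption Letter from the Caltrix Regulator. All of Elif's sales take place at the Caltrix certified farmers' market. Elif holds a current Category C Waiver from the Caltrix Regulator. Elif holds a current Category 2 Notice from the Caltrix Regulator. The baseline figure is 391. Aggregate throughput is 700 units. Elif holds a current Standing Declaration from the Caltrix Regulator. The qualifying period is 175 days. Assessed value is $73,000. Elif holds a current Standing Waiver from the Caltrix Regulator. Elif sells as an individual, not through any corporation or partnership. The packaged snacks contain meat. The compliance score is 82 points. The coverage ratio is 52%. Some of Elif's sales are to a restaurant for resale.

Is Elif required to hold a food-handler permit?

Exception (a) fails — the baseline figure is 391, short of 461.
Exception (b) does not apply: items are sold unlabelled.
All of (c)'s requirements are met (a current Annual Exemption Letter is held; aggregate throughput is 700 units, meeting the 660 units threshold; the packaged snacks are home-kitchen produced). However, paragraphs (g)–(n) must be considered: (g) applies — a current Schedule 1 Exemption Letter is held. (h) applies (assessed value is $73,000, meeting the $70,000 threshold), but is itself disapplied by (i): (i) operates — a current Category C Waiver is held. (j) operates (a current Standing Declaration is held), but is itself disapplied by (k): (k) operates — a current Category 2 Notice is held. (l) operates (a current Standing Certificate is held), but yields to (m): (m) is triggered — some sales are to a restaurant for resale. (n) does not operate here (the qualifying period is 175 days, not below 175 days), so (m) stands. So (c) is unavailable.
Exception (d) requires that the compliance score is below 82 points; but the compliance score is 82 points, not below 82 points, so (d) is unavailable.
All of (e)'s requirements are met (the seller is a natural person; gross monthly sales are $1,060, below the $1,350 limit). However, paragraphs (o)–(p) must be considered: (o) is triggered — the packaged snacks contain meat. (p) is not triggered (no current Category 1 Declaration is held), so (o) stands. So (e) is unavailable.
Every exception is unavailable, so the rule governs.

Yes — Elif must hold a food-handler permit.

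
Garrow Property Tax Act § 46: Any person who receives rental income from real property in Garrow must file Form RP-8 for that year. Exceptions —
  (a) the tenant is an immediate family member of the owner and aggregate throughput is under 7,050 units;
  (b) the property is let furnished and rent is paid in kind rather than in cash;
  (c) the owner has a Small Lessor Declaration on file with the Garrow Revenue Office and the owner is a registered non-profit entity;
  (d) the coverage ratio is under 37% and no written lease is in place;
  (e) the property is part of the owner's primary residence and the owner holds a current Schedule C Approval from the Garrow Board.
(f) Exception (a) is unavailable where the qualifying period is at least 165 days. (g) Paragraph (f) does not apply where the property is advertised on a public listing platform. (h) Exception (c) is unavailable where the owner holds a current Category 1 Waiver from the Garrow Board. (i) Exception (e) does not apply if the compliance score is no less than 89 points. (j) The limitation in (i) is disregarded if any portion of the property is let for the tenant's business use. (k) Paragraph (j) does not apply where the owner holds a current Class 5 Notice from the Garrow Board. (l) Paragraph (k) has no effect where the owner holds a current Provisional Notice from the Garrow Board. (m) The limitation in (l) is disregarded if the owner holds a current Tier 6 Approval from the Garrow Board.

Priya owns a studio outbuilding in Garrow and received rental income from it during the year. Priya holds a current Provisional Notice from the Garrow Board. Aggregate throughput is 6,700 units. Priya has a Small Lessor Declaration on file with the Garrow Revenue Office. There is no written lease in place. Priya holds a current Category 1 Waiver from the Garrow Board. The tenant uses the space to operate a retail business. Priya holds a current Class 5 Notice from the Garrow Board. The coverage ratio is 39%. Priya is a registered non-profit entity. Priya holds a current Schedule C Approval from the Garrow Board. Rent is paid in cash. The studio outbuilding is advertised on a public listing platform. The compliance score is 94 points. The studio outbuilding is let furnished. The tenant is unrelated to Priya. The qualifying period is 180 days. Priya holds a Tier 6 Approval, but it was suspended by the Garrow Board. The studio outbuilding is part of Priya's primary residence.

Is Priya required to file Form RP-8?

Exception (a) does not apply: the tenant is unrelated to the owner.
Exception (b) fails — rent is paid in cash.
Exception (c): a Small Lessor Declaration is on file; Priya is a registered non-profit — every condition holds. Turning to paragraph (h): (h) operates against (c): a current Category 1 Waiver is held. Exception (c) does not apply.
Exception (d) requires that the coverage ratio is under 37%; but the coverage ratio is 39%, not under 37%, so (d) is unavailable.
All of (e)'s requirements are met (the studio outbuilding is part of the primary residence; a current Schedule C Approval is held). Under paragraphs (i)–(m): (i) operates (the compliance score is 94 points, meeting the 89 points threshold), but is itself disapplied by (j): (j) operates against (i): the space is let for business use. (k) applies (a current Class 5 Notice is held), but yields to (l): (l) operates — a current Provisional Notice is held. (m), which would lift (l), is inapplicable — there is no Tier 6 Approval in force. (e) remains available.

No — exception (e) applies; Priya is not required to file Form RP-8.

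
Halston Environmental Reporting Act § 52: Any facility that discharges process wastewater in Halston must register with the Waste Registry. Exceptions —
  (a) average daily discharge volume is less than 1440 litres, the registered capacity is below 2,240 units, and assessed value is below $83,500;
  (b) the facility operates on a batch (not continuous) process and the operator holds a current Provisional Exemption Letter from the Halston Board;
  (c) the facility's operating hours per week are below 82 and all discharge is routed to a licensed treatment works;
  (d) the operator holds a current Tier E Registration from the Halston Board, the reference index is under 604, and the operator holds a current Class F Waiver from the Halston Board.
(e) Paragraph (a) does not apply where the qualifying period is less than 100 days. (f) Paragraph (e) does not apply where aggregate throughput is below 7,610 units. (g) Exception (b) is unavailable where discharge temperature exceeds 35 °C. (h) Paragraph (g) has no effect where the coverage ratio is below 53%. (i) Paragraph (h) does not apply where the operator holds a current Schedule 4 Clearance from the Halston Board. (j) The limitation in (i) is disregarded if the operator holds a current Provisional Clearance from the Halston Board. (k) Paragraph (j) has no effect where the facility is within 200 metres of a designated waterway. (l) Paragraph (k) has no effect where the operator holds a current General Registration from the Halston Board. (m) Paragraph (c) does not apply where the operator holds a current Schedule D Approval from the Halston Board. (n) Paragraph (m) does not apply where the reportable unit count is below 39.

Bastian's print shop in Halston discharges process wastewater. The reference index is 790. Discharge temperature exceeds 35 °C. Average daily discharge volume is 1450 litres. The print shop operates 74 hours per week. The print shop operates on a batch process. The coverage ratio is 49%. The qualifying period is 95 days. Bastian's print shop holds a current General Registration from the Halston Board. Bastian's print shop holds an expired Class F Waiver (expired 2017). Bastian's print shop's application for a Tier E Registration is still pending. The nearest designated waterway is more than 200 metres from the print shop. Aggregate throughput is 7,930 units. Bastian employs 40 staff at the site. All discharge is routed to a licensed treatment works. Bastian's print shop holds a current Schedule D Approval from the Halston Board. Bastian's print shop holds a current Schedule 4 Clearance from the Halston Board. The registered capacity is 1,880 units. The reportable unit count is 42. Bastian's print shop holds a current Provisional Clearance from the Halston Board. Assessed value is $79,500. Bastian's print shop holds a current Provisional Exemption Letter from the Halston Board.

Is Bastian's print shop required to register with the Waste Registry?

Exception (a) requires that average daily discharge volume is less than 1440 litres; but average daily discharge volume is 1450 litres, not less than 1440 litres, so (a) is unavailable.
Exception (b)'s conditions are all satisfied: the facility operates on a batch process; a current Provisional Exemption Letter is held. Considering the limiting provisions: (g) operates (discharge temperature exceeds 35 °C), but yields to (h): (h) applies — the coverage ratio is 49%, below the 53% limit. (i) would limit (h) — a current Schedule 4 Clearance is held — but (j) sets (i) aside: (j) operates against (i): a current Provisional Clearance is held. (k), which would lift (j), is inapplicable — the print shop is more than 200 m from any designated waterway. So (b) applies.
Exception (c)'s conditions are all satisfied: the facility's operating hours per week are 74, below the 82 limit; discharge is routed to a licensed treatment works. However, paragraphs (m)–(n) must be considered: (m) operates against (c): a current Schedule D Approval is held. (n) does not operate here (the reportable unit count is 42, not below 39), so (m) stands. (c) is therefore removed.
Exception (d) requires that the operator holds a current Tier E Registration from the Halston Board; but no current Tier E Registration is held, so (d) is unavailable.

No — exception (b) applies; Bastian's print shop is not required to register with the Waste Registry.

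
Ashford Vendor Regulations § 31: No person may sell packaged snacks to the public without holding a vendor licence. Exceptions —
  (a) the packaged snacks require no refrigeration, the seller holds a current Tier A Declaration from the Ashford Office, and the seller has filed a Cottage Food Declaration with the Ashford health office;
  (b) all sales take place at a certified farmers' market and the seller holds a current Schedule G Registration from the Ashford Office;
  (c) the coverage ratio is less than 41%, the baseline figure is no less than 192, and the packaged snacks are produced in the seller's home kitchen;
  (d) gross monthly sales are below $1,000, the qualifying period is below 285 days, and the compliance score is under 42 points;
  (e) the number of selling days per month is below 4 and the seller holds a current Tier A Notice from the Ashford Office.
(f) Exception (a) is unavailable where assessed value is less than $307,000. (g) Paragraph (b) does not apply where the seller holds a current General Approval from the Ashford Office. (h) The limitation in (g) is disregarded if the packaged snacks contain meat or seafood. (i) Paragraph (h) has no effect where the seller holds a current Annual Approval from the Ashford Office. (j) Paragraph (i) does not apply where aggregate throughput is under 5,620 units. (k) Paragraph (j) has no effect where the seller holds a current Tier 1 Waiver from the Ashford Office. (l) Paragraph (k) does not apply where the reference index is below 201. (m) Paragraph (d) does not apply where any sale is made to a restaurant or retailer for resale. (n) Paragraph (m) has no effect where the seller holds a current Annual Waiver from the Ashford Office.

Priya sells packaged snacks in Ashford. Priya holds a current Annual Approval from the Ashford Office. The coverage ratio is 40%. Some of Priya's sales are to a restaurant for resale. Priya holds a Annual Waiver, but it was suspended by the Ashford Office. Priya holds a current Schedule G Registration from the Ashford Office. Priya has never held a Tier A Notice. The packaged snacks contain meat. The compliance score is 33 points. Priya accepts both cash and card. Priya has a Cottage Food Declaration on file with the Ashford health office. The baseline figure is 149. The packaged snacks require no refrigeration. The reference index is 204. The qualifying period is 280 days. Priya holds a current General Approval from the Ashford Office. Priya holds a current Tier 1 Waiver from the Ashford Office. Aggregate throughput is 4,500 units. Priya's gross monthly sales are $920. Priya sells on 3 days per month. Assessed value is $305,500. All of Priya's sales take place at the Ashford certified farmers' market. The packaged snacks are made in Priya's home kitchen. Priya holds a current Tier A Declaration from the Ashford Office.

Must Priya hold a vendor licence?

Yes — Priya must hold a vendor licence.

Exception (a): the packaged snacks are shelf-stable; a current Tier A Declaration is held; a Cottage Food Declaration is on file — every condition holds. But applying paragraph (f): (f) operates against (a): assessed value is $305,500, less than the $307,000 limit. Exception (a) does not apply.
Exception (b)'s conditions are all satisfied: all sales are at a certified farmers' market; a current Schedule G Registration is held. But: (g) operates — a current General Approval is held. (h) is engaged (the packaged snacks contain meat), but is overridden by (i): (i) operates against (h): a current Annual Approval is held. (j) would limit (i) — aggregate throughput is 4,500 units, under the 5,620 units limit — but (k) sets (j) aside: (k) operates against (j): a current Tier 1 Waiver is held. (l), which would lift (k), is not triggered — the reference index is 204, not below 201. Exception (b) does not apply.
Exception (c) fails — the baseline figure is 149, short of 192.
Exception (d)'s conditions are all satisfied: gross monthly sales are $920, below the $1,000 limit; the qualifying period is 280 days, below the 285 days limit; the compliance score is 33 points, under the 42 points limit. But applying paragraphs (m)–(n): (m) operates against (d): some sales are to a restaurant for resale. (n) is not engaged (no current Annual Waiver is held), so (m) stands. Exception (d) does not apply.
Exception (e) fails — no current Tier A Notice is held.
Every exception is unavailable, so the rule governs.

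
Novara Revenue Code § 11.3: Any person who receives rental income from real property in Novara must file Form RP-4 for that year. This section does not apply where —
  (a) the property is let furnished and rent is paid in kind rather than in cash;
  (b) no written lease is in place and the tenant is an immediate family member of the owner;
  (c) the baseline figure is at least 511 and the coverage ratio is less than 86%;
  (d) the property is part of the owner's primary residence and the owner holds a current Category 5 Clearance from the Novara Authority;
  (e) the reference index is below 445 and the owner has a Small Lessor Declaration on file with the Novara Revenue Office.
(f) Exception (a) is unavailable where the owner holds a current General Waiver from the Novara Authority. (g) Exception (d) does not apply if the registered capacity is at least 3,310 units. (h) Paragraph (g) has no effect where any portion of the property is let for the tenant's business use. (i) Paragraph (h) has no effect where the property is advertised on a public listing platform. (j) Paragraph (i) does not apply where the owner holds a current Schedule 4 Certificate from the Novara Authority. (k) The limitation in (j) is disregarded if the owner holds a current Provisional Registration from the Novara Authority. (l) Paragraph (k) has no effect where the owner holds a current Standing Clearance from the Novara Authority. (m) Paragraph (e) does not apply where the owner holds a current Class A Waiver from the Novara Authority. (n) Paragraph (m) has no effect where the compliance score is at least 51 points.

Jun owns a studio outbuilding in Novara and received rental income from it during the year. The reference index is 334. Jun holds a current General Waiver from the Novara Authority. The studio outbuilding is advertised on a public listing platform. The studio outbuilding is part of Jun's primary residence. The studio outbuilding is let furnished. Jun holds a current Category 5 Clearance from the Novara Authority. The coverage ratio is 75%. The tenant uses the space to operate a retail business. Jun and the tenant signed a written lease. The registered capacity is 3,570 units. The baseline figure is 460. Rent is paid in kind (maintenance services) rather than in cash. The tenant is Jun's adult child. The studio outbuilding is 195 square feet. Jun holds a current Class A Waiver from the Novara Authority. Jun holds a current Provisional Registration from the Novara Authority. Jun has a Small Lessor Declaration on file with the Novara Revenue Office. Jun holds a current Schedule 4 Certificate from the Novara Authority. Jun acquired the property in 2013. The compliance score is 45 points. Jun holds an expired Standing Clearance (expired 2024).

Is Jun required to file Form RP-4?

Exception (a): the property is let furnished; rent is paid in kind — every condition holds. But: (f) is triggered — a current General Waiver is held. Exception (a) does not apply.
Exception (b) does not apply: a written lease is in place.
Exception (c) fails — the baseline figure is 460, short of 511.
Exception (d) is satisfied on its face — the studio outbuilding is part of the primary residence; a current Category 5 Clearance is held. But applying paragraphs (g)–(l): (g) operates — the registered capacity is 3,570 units, meeting the 3,310 units threshold. (h) would limit (g) — the space is let for business use — but (i) sets (h) aside: (i) is engaged — the property is publicly advertised. (j) would limit (i) — a current Schedule 4 Certificate is held — but (k) sets (j) aside: (k) operates against (j): a current Provisional Registration is held. (l), which would lift (k), is not engaged — the Standing Clearance is not current. So (d) is unavailable.
All of (e)'s requirements are met (the reference index is 334, below the 445 limit; a Small Lessor Declaration is on file). However, paragraphs (m)–(n) must be considered: (m) operates — a current Class A Waiver is held. (n) is not triggered (the compliance score is 45 points, short of 51 points), so (m) stands. Exception (e) does not apply.
Every exception is unavailable, so the rule governs.

Yes — Jun must file Form RP-4.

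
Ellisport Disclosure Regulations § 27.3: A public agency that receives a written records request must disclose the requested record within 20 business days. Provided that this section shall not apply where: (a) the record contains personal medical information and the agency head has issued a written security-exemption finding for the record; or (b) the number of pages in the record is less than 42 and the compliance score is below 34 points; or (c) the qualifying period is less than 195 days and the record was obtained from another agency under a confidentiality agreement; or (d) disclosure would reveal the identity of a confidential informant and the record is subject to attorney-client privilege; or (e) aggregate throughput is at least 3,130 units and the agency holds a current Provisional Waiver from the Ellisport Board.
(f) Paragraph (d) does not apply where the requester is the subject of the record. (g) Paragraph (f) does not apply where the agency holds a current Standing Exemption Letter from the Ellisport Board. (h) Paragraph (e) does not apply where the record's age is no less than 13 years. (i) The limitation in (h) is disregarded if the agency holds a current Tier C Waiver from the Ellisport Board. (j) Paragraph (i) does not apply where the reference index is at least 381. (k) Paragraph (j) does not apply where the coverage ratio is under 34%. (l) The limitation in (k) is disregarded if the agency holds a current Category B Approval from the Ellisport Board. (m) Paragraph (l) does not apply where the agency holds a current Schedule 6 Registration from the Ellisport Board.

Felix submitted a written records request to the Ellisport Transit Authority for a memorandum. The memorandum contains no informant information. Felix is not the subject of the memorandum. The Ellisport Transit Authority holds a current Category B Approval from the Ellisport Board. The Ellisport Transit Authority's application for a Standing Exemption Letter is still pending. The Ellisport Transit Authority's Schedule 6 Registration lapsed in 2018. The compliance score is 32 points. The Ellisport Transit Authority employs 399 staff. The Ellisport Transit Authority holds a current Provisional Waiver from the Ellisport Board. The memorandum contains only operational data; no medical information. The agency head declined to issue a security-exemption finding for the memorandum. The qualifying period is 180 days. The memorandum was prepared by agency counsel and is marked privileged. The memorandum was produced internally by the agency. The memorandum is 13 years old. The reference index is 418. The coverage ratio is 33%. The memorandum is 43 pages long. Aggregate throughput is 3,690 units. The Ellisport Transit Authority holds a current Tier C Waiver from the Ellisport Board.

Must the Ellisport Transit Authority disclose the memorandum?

Yes — the Ellisport Transit Authority must disclose the memorandum.

Exception (a) fails — the memorandum contains only operational data.
Exception (b) does not apply: the number of pages in the record is 43, not less than 42.
Exception (c) requires that the record was obtained from another agency under a confidentiality agreement; but the memorandum was produced internally, so (c) is unavailable.
Exception (d) does not apply: the memorandum contains no informant information.
Exception (e) is satisfied on its face — aggregate throughput is 3,690 units, meeting the 3,130 units threshold; a current Provisional Waiver is held. Turning to paragraphs (h)–(m): (h) operates — the record's age is 13 years, meeting the 13 years threshold. (i) would limit (h) — a current Tier C Waiver is held — but (j) sets (i) aside: (j) applies — the reference index is 418, meeting the 381 threshold. (k) would limit (j) — the coverage ratio is 33%, under the 34% limit — but (l) sets (k) aside: (l) is triggered — a current Category B Approval is held. (m) is inapplicable (there is no Schedule 6 Registration in force), so (l) stands. (e) is therefore removed.
None of the exceptions is available; § 27.3 applies in full.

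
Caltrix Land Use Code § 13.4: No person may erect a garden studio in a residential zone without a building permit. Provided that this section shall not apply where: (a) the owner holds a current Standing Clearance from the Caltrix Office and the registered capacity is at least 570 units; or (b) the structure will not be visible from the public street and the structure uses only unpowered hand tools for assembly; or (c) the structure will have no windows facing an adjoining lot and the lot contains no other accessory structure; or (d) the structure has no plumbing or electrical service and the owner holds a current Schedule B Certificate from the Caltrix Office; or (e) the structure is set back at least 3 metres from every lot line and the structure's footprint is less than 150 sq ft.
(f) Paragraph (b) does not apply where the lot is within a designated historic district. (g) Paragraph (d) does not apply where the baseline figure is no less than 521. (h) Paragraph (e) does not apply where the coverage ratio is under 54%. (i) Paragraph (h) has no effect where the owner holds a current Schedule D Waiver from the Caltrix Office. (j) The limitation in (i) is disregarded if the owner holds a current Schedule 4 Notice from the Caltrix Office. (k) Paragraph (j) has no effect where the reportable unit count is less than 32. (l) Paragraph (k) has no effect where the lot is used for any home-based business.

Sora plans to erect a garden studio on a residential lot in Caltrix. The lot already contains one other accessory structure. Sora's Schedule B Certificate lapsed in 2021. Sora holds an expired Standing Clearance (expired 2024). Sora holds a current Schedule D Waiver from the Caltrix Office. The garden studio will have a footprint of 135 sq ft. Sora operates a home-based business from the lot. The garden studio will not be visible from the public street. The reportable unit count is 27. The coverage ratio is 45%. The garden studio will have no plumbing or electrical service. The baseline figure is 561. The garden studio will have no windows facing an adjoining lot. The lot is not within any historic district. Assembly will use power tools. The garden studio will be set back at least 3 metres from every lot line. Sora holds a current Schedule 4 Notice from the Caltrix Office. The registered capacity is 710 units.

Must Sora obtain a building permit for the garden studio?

Exception (a) does not apply: the Standing Clearance is not current.
Exception (b) does not apply: assembly uses power tools.
Exception (c) requires that the lot contains no other accessory structure; but the lot already has another accessory structure, so (c) is unavailable.
Exception (d) does not apply: there is no Schedule B Certificate in force.
Exception (e) is satisfied on its face — the setback is at least 3 m on every side; the structure's footprint is 135 sq ft, less than the 150 sq ft limit. However, paragraphs (h)–(l) must be considered: (h) operates against (e): the coverage ratio is 45%, under the 54% limit. (i) would limit (h) — a current Schedule D Waiver is held — but (j) sets (i) aside: (j) is engaged — a current Schedule 4 Notice is held. (k) would limit (j) — the reportable unit count is 27, less than the 32 limit — but (l) sets (k) aside: (l) is engaged — a home-based business operates on the lot. So (e) is unavailable.
None of the exceptions is available; § 13.4 applies in full.

Yes — Sora must obtain a building permit.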